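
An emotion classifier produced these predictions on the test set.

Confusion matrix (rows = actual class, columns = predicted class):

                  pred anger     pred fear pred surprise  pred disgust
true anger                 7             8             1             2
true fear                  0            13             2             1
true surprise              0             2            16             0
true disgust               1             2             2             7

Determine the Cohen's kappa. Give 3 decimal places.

0.560

Observed agreement pₒ = trace/N = 43/64 = 0.6719
Expected agreement pₑ = Σ (rowᵢ·colᵢ)/N² = (18·8 + 16·25 + 18·21 + 12·10)/64² = 0.2544
κ = (pₒ − pₑ)/(1 − pₑ) = (0.6719 − 0.2544)/(1 − 0.2544) = 0.560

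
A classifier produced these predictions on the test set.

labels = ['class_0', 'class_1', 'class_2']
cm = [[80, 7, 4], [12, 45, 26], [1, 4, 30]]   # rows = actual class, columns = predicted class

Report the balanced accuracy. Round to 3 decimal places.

0.759

Balanced accuracy = mean of per-class recall.
  class_0: recall = 80/91 = 0.8791
  class_1: recall = 45/83 = 0.5422
  class_2: recall = 30/35 = 0.8571
Mean = (0.8791 + 0.5422 + 0.8571) / 3 = 0.759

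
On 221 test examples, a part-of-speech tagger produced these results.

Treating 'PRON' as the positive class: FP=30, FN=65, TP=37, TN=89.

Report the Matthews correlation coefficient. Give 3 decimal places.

0.120

MCC = (TP·TN − FP·FN) / √((TP+FP)(TP+FN)(TN+FP)(TN+FN))
Numerator = 37·89 − 30·65 = 1343
Denominator = √(67·102·119·154) = √125239884 = 11191.0627
MCC = 1343 / 11191.0627 = 0.120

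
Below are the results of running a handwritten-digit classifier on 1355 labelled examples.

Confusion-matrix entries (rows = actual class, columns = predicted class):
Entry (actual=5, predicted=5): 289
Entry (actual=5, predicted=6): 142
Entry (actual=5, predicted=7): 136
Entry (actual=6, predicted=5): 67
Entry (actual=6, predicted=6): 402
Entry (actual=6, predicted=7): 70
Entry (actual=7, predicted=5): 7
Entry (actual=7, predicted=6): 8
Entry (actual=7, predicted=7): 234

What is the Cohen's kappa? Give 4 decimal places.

0.5236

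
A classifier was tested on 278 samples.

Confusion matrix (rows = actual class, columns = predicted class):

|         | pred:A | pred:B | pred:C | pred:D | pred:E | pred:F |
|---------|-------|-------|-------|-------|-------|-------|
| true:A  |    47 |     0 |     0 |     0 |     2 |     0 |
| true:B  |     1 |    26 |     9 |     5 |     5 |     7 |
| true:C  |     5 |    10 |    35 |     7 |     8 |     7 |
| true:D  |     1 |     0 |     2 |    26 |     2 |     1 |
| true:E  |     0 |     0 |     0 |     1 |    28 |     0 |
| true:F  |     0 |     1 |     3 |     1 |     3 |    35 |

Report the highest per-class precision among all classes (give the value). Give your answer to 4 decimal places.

0.8704

Per-class precision (TP/(TP+FP)):
  A: TP=47, FP=1+5+1+0+0=7 → 47/54 = 0.87037
  B: TP=26, FP=0+10+0+0+1=11 → 26/37 = 0.70270
  C: TP=35, FP=0+9+2+0+3=14 → 35/49 = 0.71429
  D: TP=26, FP=0+5+7+1+1=14 → 26/40 = 0.65000
  E: TP=28, FP=2+5+8+2+3=20 → 28/48 = 0.58333
  F: TP=35, FP=0+7+7+1+0=15 → 35/50 = 0.70000
Highest is class 'A' with precision = 0.8704.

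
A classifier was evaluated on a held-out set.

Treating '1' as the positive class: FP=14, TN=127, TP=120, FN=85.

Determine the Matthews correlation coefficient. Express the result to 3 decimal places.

MCC = (TP·TN − FP·FN) / √((TP+FP)(TP+FN)(TN+FP)(TN+FN))
Numerator = 120·127 − 14·85 = 14050
Denominator = √(134·205·141·212) = √821133240 = 28655.4225
MCC = 14050 / 28655.4225 = 0.490

0.490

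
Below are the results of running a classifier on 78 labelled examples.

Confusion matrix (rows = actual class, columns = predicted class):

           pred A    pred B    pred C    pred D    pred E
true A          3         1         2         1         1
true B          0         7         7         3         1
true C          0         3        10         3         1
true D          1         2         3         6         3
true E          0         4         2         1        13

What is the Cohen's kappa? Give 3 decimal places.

0.359

Observed agreement pₒ = trace/N = 39/78 = 0.5000
Expected agreement pₑ = Σ (rowᵢ·colᵢ)/N² = (8·4 + 18·17 + 17·24 + 15·14 + 20·19)/78² = 0.2196
κ = (pₒ − pₑ)/(1 − pₑ) = (0.5000 − 0.2196)/(1 − 0.2196) = 0.359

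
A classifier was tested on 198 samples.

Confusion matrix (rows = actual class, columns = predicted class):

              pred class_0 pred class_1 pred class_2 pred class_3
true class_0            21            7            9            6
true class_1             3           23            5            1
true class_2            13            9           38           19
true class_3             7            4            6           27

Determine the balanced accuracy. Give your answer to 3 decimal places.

0.575

Balanced accuracy = mean of per-class recall.
  class_0: recall = 21/43 = 0.4884
  class_1: recall = 23/32 = 0.7188
  class_2: recall = 38/79 = 0.4810
  class_3: recall = 27/44 = 0.6136
Mean = (0.4884 + 0.7188 + 0.4810 + 0.6136) / 4 = 0.575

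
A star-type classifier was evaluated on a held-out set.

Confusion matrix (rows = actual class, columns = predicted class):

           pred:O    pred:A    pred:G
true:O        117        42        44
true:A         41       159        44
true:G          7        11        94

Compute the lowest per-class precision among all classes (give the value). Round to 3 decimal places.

Per-class precision (TP/(TP+FP)):
  O: TP=117, FP=41+7=48 → 117/165 = 0.7091
  A: TP=159, FP=42+11=53 → 159/212 = 0.7500
  G: TP=94, FP=44+44=88 → 94/182 = 0.5165
Lowest is class 'G' with precision = 0.516.

0.516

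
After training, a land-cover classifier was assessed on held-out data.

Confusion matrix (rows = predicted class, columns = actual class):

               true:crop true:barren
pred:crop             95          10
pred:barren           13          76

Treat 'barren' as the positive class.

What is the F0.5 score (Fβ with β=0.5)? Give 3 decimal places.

Fβ = (1+β²)·TP / ((1+β²)·TP + β²·FN + FP), with β²=1/4
= 1.25·76 / (1.25·76 + 0.25·10 + 13) = 0.860

0.860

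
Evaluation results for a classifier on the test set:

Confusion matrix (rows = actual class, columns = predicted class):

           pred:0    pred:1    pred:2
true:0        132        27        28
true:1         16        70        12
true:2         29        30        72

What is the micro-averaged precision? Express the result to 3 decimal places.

Micro-averaging pools counts across classes: ΣTP=274, ΣFP=142, ΣFN=142.
Micro-precision = TP/(TP+FP) on pooled counts = 0.659 (equals overall accuracy in single-label multiclass).

0.659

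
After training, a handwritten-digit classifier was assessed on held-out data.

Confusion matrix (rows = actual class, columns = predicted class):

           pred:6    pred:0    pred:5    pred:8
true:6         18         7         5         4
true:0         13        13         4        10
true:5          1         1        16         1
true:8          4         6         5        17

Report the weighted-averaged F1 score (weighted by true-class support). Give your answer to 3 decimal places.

0.499

Per-class F1 score (2·TP/(2·TP+FP+FN)):
  6: TP=18, FP=13+1+4=18, FN=7+5+4=16 → 36/70 = 0.5143
  0: TP=13, FP=7+1+6=14, FN=13+4+10=27 → 26/67 = 0.3881
  5: TP=16, FP=5+4+5=14, FN=1+1+1=3 → 32/49 = 0.6531
  8: TP=17, FP=4+10+1=15, FN=4+6+5=15 → 34/64 = 0.5313
Weighted-F1 score = Σ (supportᵢ/N)·F1 scoreᵢ with N=125: (34/125)·0.5143 + (40/125)·0.3881 + (19/125)·0.6531 + (32/125)·0.5313 = 0.499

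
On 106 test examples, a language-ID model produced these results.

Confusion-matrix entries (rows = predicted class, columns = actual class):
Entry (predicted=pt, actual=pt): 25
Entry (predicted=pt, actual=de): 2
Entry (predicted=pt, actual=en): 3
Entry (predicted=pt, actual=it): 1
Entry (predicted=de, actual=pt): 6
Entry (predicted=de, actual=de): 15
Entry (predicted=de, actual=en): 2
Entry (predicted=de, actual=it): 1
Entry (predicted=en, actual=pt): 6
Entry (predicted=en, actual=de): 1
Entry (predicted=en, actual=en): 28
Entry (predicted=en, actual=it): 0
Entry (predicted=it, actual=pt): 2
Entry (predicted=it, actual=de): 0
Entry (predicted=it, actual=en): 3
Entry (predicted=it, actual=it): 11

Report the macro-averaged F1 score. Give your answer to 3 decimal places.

0.744

Per-class F1 score (2·TP/(2·TP+FP+FN)):
  pt: TP=25, FP=2+3+1=6, FN=6+6+2=14 → 50/70 = 0.7143
  de: TP=15, FP=6+2+1=9, FN=2+1+0=3 → 30/42 = 0.7143
  en: TP=28, FP=6+1+0=7, FN=3+2+3=8 → 56/71 = 0.7887
  it: TP=11, FP=2+0+3=5, FN=1+1+0=2 → 22/29 = 0.7586
Macro-F1 score = mean = (0.7143 + 0.7143 + 0.7887 + 0.7586) / 4 = 0.744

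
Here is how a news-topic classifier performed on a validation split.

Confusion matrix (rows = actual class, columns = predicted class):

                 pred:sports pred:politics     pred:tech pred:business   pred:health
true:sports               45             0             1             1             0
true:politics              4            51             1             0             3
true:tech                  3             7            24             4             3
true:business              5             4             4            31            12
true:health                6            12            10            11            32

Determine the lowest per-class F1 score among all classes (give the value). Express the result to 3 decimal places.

Per-class F1 score (2·TP/(2·TP+FP+FN)):
  sports: TP=45, FP=4+3+5+6=18, FN=0+1+1+0=2 → 90/110 = 0.8182
  politics: TP=51, FP=0+7+4+12=23, FN=4+1+0+3=8 → 102/133 = 0.7669
  tech: TP=24, FP=1+1+4+10=16, FN=3+7+4+3=17 → 48/81 = 0.5926
  business: TP=31, FP=1+0+4+11=16, FN=5+4+4+12=25 → 62/103 = 0.6019
  health: TP=32, FP=0+3+3+12=18, FN=6+12+10+11=39 → 64/121 = 0.5289
Lowest is class 'health' with F1 score = 0.529.

0.529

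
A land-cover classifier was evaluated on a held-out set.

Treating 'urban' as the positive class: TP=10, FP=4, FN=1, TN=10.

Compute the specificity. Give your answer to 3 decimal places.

0.714

Specificity = TN/(TN+FP) = 10/(10+4) = 0.714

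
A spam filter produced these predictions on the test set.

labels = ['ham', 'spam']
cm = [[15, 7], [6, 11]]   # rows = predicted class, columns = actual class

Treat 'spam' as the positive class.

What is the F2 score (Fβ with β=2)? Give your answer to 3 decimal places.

Fβ = (1+β²)·TP / ((1+β²)·TP + β²·FN + FP), with β²=4
= 5·11 / (5·11 + 4·7 + 6) = 0.618

0.618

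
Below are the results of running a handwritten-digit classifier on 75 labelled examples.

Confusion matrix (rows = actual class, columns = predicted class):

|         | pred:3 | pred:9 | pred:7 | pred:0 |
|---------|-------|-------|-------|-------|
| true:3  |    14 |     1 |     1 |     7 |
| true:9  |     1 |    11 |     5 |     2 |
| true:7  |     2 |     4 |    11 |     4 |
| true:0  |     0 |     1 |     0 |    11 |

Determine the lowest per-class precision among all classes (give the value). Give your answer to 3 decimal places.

0.458

Per-class precision (TP/(TP+FP)):
  3: TP=14, FP=1+2+0=3 → 14/17 = 0.8235
  9: TP=11, FP=1+4+1=6 → 11/17 = 0.6471
  7: TP=11, FP=1+5+0=6 → 11/17 = 0.6471
  0: TP=11, FP=7+2+4=13 → 11/24 = 0.4583
Lowest is class '0' with precision = 0.458.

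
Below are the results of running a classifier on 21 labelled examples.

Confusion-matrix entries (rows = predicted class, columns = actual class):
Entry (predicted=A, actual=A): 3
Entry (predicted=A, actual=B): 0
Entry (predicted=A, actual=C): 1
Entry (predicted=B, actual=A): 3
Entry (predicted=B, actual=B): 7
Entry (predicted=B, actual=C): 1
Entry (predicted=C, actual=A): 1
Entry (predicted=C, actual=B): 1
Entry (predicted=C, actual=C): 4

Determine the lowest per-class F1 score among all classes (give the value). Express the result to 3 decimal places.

Per-class F1 score (2·TP/(2·TP+FP+FN)):
  A: TP=3, FP=0+1=1, FN=3+1=4 → 6/11 = 0.5455
  B: TP=7, FP=3+1=4, FN=0+1=1 → 14/19 = 0.7368
  C: TP=4, FP=1+1=2, FN=1+1=2 → 8/12 = 0.6667
Lowest is class 'A' with F1 score = 0.545.

0.545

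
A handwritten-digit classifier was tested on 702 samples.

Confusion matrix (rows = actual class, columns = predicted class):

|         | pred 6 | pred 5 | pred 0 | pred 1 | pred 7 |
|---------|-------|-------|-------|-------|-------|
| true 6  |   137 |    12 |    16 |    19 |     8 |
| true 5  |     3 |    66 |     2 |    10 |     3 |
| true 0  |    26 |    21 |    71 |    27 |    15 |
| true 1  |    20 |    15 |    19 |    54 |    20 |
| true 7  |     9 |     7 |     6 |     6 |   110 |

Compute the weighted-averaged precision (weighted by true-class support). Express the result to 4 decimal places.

Per-class precision (TP/(TP+FP)):
  6: TP=137, FP=3+26+20+9=58 → 137/195 = 0.70256
  5: TP=66, FP=12+21+15+7=55 → 66/121 = 0.54545
  0: TP=71, FP=16+2+19+6=43 → 71/114 = 0.62281
  1: TP=54, FP=19+10+27+6=62 → 54/116 = 0.46552
  7: TP=110, FP=8+3+15+20=46 → 110/156 = 0.70513
Weighted-precision = Σ (supportᵢ/N)·precisionᵢ with N=702: (192/702)·0.70256 + (84/702)·0.54545 + (160/702)·0.62281 + (128/702)·0.46552 + (138/702)·0.70513 = 0.6229

0.6229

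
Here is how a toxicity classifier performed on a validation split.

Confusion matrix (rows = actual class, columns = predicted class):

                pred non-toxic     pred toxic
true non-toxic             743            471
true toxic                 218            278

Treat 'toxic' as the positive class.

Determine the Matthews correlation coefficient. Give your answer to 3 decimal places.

0.158

MCC = (TP·TN − FP·FN) / √((TP+FP)(TP+FN)(TN+FP)(TN+FN))
Numerator = 278·743 − 471·218 = 103876
Denominator = √(749·496·1214·961) = √433416627616 = 658343.8521
MCC = 103876 / 658343.8521 = 0.158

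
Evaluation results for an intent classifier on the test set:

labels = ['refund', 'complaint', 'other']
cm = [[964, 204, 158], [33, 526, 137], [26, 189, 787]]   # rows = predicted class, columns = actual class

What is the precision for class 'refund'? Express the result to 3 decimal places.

Treat 'refund' as positive and all other classes as negative.
precision = TP/(TP+FP).
refund: TP=964, FP=204+158=362 → 964/1326 = 0.7270

0.727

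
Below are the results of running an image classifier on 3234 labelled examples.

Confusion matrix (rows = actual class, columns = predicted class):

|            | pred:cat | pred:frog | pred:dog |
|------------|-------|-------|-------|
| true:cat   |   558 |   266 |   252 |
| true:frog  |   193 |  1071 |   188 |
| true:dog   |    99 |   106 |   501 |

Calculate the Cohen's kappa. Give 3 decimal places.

Observed agreement pₒ = trace/N = 2130/3234 = 0.6586
Expected agreement pₑ = Σ (rowᵢ·colᵢ)/N² = (1076·850 + 1452·1443 + 706·941)/3234² = 0.3513
κ = (pₒ − pₑ)/(1 − pₑ) = (0.6586 − 0.3513)/(1 − 0.3513) = 0.474

0.474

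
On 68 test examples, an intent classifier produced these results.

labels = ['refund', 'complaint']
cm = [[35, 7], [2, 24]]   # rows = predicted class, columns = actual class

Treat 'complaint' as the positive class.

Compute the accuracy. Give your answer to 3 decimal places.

0.868

Accuracy = (TP+TN)/N = (24+35)/68 = 0.868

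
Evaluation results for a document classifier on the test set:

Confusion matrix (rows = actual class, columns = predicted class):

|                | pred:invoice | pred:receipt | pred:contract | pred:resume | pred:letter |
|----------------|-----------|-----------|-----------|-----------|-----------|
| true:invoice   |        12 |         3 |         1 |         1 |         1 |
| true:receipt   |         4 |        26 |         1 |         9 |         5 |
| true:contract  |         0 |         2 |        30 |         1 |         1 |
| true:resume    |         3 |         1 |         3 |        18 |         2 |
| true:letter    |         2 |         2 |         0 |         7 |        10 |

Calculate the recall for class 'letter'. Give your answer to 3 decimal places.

0.476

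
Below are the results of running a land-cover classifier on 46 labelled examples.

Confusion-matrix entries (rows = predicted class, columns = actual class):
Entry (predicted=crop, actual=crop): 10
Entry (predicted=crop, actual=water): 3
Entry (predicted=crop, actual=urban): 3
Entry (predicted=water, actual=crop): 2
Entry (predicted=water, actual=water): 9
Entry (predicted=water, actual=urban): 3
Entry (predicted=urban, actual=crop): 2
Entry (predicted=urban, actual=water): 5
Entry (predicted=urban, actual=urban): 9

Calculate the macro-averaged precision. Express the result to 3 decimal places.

Per-class precision (TP/(TP+FP)):
  crop: TP=10, FP=3+3=6 → 10/16 = 0.6250
  water: TP=9, FP=2+3=5 → 9/14 = 0.6429
  urban: TP=9, FP=2+5=7 → 9/16 = 0.5625
Macro-precision = mean = (0.6250 + 0.6429 + 0.5625) / 3 = 0.610

0.610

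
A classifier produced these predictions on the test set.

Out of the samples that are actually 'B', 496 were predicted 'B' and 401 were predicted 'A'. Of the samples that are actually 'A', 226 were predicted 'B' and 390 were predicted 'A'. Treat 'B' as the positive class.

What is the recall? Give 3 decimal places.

0.553

Recall = TP/(TP+FN) = 496/(496+401) = 496/897 = 0.553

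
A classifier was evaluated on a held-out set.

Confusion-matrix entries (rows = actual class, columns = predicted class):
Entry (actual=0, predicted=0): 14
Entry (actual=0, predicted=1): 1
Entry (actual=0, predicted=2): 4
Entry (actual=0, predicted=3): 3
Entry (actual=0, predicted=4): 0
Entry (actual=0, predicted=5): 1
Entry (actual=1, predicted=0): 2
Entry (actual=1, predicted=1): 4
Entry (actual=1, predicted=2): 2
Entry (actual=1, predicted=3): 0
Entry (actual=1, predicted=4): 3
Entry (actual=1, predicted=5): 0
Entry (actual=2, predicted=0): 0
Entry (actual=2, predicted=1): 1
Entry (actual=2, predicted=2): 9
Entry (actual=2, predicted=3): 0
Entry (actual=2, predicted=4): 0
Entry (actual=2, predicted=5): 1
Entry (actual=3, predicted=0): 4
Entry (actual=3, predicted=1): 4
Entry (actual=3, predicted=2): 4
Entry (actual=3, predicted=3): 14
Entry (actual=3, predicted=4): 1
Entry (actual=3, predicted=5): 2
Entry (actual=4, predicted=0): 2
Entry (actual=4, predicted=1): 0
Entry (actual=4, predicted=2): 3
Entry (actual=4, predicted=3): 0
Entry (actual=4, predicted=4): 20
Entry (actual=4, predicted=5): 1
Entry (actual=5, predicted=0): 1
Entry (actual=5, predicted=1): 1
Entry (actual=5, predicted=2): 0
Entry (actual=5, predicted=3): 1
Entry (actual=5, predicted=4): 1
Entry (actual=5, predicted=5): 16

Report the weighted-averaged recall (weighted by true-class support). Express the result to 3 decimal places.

Per-class recall (TP/(TP+FN)):
  0: TP=14, FN=1+4+3+0+1=9 → 14/23 = 0.6087
  1: TP=4, FN=2+2+0+3+0=7 → 4/11 = 0.3636
  2: TP=9, FN=0+1+0+0+1=2 → 9/11 = 0.8182
  3: TP=14, FN=4+4+4+1+2=15 → 14/29 = 0.4828
  4: TP=20, FN=2+0+3+0+1=6 → 20/26 = 0.7692
  5: TP=16, FN=1+1+0+1+1=4 → 16/20 = 0.8000
Weighted-recall = Σ (supportᵢ/N)·recallᵢ with N=120: (23/120)·0.6087 + (11/120)·0.3636 + (11/120)·0.8182 + (29/120)·0.4828 + (26/120)·0.7692 + (20/120)·0.8000 = 0.642

0.642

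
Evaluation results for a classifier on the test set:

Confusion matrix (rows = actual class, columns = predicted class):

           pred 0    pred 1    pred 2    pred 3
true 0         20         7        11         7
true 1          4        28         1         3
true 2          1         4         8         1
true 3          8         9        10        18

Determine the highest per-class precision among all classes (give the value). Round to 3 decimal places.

Per-class precision (TP/(TP+FP)):
  0: TP=20, FP=4+1+8=13 → 20/33 = 0.6061
  1: TP=28, FP=7+4+9=20 → 28/48 = 0.5833
  2: TP=8, FP=11+1+10=22 → 8/30 = 0.2667
  3: TP=18, FP=7+3+1=11 → 18/29 = 0.6207
Highest is class '3' with precision = 0.621.

0.621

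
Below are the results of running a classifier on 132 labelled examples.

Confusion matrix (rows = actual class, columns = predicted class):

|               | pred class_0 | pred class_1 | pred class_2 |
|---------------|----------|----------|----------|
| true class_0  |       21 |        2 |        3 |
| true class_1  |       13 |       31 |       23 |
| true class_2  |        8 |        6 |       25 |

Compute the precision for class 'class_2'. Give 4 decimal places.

0.4902

Take TP from the diagonal, FP from the rest of the 'class_2' prediction marginal, FN from the rest of the 'class_2' actual marginal.
precision = TP/(TP+FP).
class_2: TP=25, FP=3+23=26 → 25/51 = 0.49020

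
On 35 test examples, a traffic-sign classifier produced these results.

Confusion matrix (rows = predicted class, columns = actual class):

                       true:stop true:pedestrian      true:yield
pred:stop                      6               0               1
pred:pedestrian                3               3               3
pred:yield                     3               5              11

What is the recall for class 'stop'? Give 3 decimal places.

Take TP from the diagonal, FP from the rest of the 'stop' prediction marginal, FN from the rest of the 'stop' actual marginal.
recall = TP/(TP+FN).
stop: TP=6, FN=3+3=6 → 6/12 = 0.5000

0.500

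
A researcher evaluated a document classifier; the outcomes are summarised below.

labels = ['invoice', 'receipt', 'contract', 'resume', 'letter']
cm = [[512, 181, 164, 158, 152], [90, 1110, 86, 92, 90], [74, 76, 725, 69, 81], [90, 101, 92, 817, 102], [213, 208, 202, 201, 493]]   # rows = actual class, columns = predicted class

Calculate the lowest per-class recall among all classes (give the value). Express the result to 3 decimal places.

Per-class recall (TP/(TP+FN)):
  invoice: TP=512, FN=181+164+158+152=655 → 512/1167 = 0.4387
  receipt: TP=1110, FN=90+86+92+90=358 → 1110/1468 = 0.7561
  contract: TP=725, FN=74+76+69+81=300 → 725/1025 = 0.7073
  resume: TP=817, FN=90+101+92+102=385 → 817/1202 = 0.6797
  letter: TP=493, FN=213+208+202+201=824 → 493/1317 = 0.3743
Lowest is class 'letter' with recall = 0.374.

0.374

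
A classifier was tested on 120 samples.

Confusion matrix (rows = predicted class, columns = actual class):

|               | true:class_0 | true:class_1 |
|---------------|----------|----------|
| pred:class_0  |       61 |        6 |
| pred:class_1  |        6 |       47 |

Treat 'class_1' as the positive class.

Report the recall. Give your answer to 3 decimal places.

0.887

Recall = TP/(TP+FN) = 47/(47+6) = 47/53 = 0.887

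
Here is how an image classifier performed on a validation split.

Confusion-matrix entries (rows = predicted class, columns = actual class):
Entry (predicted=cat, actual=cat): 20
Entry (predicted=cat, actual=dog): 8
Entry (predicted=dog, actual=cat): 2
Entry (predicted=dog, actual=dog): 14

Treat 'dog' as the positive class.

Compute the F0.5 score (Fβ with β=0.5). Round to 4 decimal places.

0.8140

Fβ = (1+β²)·TP / ((1+β²)·TP + β²·FN + FP), with β²=1/4
= 1.25·14 / (1.25·14 + 0.25·8 + 2) = 0.8140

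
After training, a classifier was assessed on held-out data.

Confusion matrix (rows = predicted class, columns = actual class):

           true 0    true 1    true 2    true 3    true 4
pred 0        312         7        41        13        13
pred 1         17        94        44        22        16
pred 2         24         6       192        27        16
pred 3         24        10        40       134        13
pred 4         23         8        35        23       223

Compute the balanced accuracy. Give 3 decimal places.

0.697

Balanced accuracy = mean of per-class recall.
  0: recall = 312/400 = 0.7800
  1: recall = 94/125 = 0.7520
  2: recall = 192/352 = 0.5455
  3: recall = 134/219 = 0.6119
  4: recall = 223/281 = 0.7936
Mean = (0.7800 + 0.7520 + 0.5455 + 0.6119 + 0.7936) / 5 = 0.697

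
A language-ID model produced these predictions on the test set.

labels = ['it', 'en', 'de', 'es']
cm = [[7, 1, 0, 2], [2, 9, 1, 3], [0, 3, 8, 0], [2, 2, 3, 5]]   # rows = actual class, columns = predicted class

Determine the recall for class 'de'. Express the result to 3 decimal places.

recall = TP/(TP+FN).
de: TP=8, FN=0+3+0=3 → 8/11 = 0.7273

0.727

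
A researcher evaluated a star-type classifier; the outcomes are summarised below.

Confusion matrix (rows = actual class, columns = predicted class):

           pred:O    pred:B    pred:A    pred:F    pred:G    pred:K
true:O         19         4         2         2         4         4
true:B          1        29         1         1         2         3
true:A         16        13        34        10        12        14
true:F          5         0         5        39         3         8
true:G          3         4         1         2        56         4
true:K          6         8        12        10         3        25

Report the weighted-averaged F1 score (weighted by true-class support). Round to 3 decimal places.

0.543

Per-class F1 score (2·TP/(2·TP+FP+FN)):
  O: TP=19, FP=1+16+5+3+6=31, FN=4+2+2+4+4=16 → 38/85 = 0.4471
  B: TP=29, FP=4+13+0+4+8=29, FN=1+1+1+2+3=8 → 58/95 = 0.6105
  A: TP=34, FP=2+1+5+1+12=21, FN=16+13+10+12+14=65 → 68/154 = 0.4416
  F: TP=39, FP=2+1+10+2+10=25, FN=5+0+5+3+8=21 → 78/124 = 0.6290
  G: TP=56, FP=4+2+12+3+3=24, FN=3+4+1+2+4=14 → 112/150 = 0.7467
  K: TP=25, FP=4+3+14+8+4=33, FN=6+8+12+10+3=39 → 50/122 = 0.4098
Weighted-F1 score = Σ (supportᵢ/N)·F1 scoreᵢ with N=365: (35/365)·0.4471 + (37/365)·0.6105 + (99/365)·0.4416 + (60/365)·0.6290 + (70/365)·0.7467 + (64/365)·0.4098 = 0.543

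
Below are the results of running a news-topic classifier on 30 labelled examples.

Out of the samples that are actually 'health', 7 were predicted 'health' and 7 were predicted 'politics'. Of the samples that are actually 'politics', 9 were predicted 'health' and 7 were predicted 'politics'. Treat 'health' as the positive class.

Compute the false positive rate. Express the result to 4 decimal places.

FPR = FP/(FP+TN) = 9/(9+7) = 0.5625

0.5625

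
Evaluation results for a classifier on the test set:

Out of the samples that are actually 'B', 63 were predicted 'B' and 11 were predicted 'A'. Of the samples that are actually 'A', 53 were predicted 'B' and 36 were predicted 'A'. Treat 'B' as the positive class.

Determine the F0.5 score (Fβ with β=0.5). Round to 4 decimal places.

Fβ = (1+β²)·TP / ((1+β²)·TP + β²·FN + FP), with β²=1/4
= 1.25·63 / (1.25·63 + 0.25·11 + 53) = 0.5855

0.5855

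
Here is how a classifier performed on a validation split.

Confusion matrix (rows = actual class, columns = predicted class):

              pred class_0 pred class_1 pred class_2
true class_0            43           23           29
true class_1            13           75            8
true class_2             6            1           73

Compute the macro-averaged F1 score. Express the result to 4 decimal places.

0.6951

Per-class F1 score (2·TP/(2·TP+FP+FN)):
  class_0: TP=43, FP=13+6=19, FN=23+29=52 → 86/157 = 0.54777
  class_1: TP=75, FP=23+1=24, FN=13+8=21 → 150/195 = 0.76923
  class_2: TP=73, FP=29+8=37, FN=6+1=7 → 146/190 = 0.76842
Macro-F1 score = mean = (0.54777 + 0.76923 + 0.76842) / 3 = 0.6951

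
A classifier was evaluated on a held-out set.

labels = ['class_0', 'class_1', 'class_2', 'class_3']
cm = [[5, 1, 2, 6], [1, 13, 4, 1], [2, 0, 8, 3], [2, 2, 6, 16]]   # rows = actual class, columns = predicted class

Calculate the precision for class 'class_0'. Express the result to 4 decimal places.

Treat 'class_0' as positive and all other classes as negative.
precision = TP/(TP+FP).
class_0: TP=5, FP=1+2+2=5 → 5/10 = 0.50000

0.5000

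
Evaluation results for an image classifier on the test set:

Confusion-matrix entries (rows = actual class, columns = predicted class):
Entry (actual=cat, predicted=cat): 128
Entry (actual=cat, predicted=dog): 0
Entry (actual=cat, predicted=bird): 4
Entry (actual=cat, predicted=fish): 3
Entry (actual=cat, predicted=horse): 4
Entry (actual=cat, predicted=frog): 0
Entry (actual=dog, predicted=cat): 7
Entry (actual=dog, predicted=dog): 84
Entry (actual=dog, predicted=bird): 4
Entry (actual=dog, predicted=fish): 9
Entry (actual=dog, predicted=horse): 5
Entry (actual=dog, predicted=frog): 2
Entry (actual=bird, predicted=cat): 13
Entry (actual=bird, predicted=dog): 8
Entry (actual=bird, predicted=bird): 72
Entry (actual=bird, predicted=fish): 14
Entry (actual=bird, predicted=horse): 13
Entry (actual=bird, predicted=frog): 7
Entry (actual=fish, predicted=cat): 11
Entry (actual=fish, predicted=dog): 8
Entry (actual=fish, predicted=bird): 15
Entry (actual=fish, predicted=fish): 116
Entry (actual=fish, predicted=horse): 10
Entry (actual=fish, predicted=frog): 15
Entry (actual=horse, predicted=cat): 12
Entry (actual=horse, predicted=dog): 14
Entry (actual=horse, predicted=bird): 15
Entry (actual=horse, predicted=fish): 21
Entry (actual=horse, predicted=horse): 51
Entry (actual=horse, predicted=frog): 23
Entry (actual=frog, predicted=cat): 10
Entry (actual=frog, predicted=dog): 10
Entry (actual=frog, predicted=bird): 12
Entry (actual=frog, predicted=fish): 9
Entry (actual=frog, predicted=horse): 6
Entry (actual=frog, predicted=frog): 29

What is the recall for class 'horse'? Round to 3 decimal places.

One-vs-rest for 'horse': TP = diagonal; FP = other classes predicted 'horse'; FN = 'horse' predicted as other.
recall = TP/(TP+FN).
horse: TP=51, FN=12+14+15+21+23=85 → 51/136 = 0.3750

0.375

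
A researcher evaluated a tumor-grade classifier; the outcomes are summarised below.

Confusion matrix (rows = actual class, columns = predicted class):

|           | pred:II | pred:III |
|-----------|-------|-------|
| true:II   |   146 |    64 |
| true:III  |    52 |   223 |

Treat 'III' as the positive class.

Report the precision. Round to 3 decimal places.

0.777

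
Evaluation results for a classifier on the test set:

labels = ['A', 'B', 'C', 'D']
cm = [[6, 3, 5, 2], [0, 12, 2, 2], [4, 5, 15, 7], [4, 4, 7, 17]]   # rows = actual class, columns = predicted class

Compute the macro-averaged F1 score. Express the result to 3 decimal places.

0.517

Per-class F1 score (2·TP/(2·TP+FP+FN)):
  A: TP=6, FP=0+4+4=8, FN=3+5+2=10 → 12/30 = 0.4000
  B: TP=12, FP=3+5+4=12, FN=0+2+2=4 → 24/40 = 0.6000
  C: TP=15, FP=5+2+7=14, FN=4+5+7=16 → 30/60 = 0.5000
  D: TP=17, FP=2+2+7=11, FN=4+4+7=15 → 34/60 = 0.5667
Macro-F1 score = mean = (0.4000 + 0.6000 + 0.5000 + 0.5667) / 4 = 0.517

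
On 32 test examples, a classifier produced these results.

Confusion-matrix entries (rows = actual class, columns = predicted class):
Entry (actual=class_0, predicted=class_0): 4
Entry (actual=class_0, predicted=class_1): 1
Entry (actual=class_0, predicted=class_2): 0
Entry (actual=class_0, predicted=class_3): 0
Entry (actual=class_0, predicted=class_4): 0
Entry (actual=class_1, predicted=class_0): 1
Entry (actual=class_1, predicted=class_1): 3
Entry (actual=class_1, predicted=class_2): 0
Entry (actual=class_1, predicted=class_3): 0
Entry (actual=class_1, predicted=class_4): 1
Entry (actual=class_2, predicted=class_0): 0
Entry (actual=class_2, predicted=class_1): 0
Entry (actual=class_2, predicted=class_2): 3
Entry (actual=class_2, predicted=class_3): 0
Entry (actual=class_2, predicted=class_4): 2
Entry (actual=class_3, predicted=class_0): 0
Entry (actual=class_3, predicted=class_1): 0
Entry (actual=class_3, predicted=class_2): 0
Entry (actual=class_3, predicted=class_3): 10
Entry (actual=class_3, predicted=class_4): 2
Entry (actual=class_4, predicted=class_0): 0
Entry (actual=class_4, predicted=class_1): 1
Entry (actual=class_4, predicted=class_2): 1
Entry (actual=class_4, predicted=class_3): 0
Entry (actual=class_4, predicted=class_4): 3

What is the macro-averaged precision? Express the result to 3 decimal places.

0.705

Per-class precision (TP/(TP+FP)):
  class_0: TP=4, FP=1+0+0+0=1 → 4/5 = 0.8000
  class_1: TP=3, FP=1+0+0+1=2 → 3/5 = 0.6000
  class_2: TP=3, FP=0+0+0+1=1 → 3/4 = 0.7500
  class_3: TP=10, FP=0+0+0+0=0 → 10/10 = 1.0000
  class_4: TP=3, FP=0+1+2+2=5 → 3/8 = 0.3750
Macro-precision = mean = (0.8000 + 0.6000 + 0.7500 + 1.0000 + 0.3750) / 5 = 0.705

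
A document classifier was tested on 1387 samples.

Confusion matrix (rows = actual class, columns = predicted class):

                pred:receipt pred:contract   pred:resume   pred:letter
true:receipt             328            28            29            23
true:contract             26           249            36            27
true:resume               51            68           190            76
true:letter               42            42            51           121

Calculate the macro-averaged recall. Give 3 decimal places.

0.627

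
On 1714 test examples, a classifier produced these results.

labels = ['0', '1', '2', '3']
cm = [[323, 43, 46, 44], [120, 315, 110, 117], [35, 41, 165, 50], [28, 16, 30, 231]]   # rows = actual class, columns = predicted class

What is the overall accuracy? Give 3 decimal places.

0.603

Accuracy = trace / total = (323+315+165+231=1034) / 1714 = 1034/1714 = 0.603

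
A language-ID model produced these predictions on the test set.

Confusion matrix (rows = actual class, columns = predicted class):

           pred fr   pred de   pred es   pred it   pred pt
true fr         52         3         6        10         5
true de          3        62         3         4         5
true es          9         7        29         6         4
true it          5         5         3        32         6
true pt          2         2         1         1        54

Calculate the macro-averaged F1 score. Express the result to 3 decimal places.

0.704

Per-class F1 score (2·TP/(2·TP+FP+FN)):
  fr: TP=52, FP=3+9+5+2=19, FN=3+6+10+5=24 → 104/147 = 0.7075
  de: TP=62, FP=3+7+5+2=17, FN=3+3+4+5=15 → 124/156 = 0.7949
  es: TP=29, FP=6+3+3+1=13, FN=9+7+6+4=26 → 58/97 = 0.5979
  it: TP=32, FP=10+4+6+1=21, FN=5+5+3+6=19 → 64/104 = 0.6154
  pt: TP=54, FP=5+5+4+6=20, FN=2+2+1+1=6 → 108/134 = 0.8060
Macro-F1 score = mean = (0.7075 + 0.7949 + 0.5979 + 0.6154 + 0.8060) / 5 = 0.704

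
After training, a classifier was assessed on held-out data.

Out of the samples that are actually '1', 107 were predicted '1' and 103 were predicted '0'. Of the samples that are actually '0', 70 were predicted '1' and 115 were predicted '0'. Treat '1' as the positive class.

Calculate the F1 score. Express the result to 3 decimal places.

0.553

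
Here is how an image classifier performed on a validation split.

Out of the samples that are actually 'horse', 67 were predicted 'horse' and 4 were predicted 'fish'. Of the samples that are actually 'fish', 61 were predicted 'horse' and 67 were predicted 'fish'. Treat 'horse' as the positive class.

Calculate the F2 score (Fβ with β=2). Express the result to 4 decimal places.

Fβ = (1+β²)·TP / ((1+β²)·TP + β²·FN + FP), with β²=4
= 5·67 / (5·67 + 4·4 + 61) = 0.8131

0.8131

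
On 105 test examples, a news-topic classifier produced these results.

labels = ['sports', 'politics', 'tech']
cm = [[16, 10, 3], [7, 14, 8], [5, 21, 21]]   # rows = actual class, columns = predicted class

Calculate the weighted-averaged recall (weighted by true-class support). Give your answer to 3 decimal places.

Per-class recall (TP/(TP+FN)):
  sports: TP=16, FN=10+3=13 → 16/29 = 0.5517
  politics: TP=14, FN=7+8=15 → 14/29 = 0.4828
  tech: TP=21, FN=5+21=26 → 21/47 = 0.4468
Weighted-recall = Σ (supportᵢ/N)·recallᵢ with N=105: (29/105)·0.5517 + (29/105)·0.4828 + (47/105)·0.4468 = 0.486

0.486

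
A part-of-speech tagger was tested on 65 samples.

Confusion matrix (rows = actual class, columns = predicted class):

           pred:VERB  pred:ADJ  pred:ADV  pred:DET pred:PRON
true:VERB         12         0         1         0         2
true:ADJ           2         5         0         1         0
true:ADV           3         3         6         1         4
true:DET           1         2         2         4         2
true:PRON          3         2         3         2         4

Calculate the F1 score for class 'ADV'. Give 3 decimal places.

0.414

F1 score = 2·TP/(2·TP+FP+FN).
ADV: TP=6, FP=1+0+2+3=6, FN=3+3+1+4=11 → 12/29 = 0.4138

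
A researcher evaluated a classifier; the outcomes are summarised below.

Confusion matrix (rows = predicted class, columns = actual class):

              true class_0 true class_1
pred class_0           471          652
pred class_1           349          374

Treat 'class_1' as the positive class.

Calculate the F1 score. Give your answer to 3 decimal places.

0.428

Precision = TP/(TP+FP) = 374/723 = 0.5173
Recall = TP/(TP+FN) = 374/1026 = 0.3645
F1 = 2·TP/(2·TP+FP+FN) = 748/1749 = 0.428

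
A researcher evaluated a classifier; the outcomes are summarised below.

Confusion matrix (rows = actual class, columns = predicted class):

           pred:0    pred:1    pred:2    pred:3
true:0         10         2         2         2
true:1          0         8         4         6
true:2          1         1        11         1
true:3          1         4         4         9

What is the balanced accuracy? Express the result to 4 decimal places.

0.5888

Balanced accuracy = mean of per-class recall.
  0: recall = 10/16 = 0.62500
  1: recall = 8/18 = 0.44444
  2: recall = 11/14 = 0.78571
  3: recall = 9/18 = 0.50000
Mean = (0.62500 + 0.44444 + 0.78571 + 0.50000) / 4 = 0.5888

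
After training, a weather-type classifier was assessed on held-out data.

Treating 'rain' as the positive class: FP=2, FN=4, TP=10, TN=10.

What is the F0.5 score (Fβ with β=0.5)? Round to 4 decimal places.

Fβ = (1+β²)·TP / ((1+β²)·TP + β²·FN + FP), with β²=1/4
= 1.25·10 / (1.25·10 + 0.25·4 + 2) = 0.8065

0.8065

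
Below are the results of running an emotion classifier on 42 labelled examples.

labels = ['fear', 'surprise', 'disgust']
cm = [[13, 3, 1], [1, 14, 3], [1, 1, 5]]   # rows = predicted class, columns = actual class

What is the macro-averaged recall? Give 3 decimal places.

0.733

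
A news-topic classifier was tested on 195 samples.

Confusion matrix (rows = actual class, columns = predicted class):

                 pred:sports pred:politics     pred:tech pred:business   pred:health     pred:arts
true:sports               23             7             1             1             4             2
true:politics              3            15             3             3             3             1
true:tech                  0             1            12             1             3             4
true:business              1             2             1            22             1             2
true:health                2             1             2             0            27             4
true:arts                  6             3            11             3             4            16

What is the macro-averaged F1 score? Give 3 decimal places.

Per-class F1 score (2·TP/(2·TP+FP+FN)):
  sports: TP=23, FP=3+0+1+2+6=12, FN=7+1+1+4+2=15 → 46/73 = 0.6301
  politics: TP=15, FP=7+1+2+1+3=14, FN=3+3+3+3+1=13 → 30/57 = 0.5263
  tech: TP=12, FP=1+3+1+2+11=18, FN=0+1+1+3+4=9 → 24/51 = 0.4706
  business: TP=22, FP=1+3+1+0+3=8, FN=1+2+1+1+2=7 → 44/59 = 0.7458
  health: TP=27, FP=4+3+3+1+4=15, FN=2+1+2+0+4=9 → 54/78 = 0.6923
  arts: TP=16, FP=2+1+4+2+4=13, FN=6+3+11+3+4=27 → 32/72 = 0.4444
Macro-F1 score = mean = (0.6301 + 0.5263 + 0.4706 + 0.7458 + 0.6923 + 0.4444) / 6 = 0.585

0.585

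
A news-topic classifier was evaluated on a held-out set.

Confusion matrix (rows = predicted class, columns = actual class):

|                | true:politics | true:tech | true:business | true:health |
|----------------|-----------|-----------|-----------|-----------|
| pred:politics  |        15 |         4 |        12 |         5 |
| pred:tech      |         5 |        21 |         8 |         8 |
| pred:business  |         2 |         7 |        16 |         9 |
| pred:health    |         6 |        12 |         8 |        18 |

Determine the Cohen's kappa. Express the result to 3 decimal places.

0.264

Observed agreement pₒ = trace/N = 70/156 = 0.4487
Expected agreement pₑ = Σ (rowᵢ·colᵢ)/N² = (28·36 + 44·42 + 44·34 + 40·44)/156² = 0.2512
κ = (pₒ − pₑ)/(1 − pₑ) = (0.4487 − 0.2512)/(1 − 0.2512) = 0.264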